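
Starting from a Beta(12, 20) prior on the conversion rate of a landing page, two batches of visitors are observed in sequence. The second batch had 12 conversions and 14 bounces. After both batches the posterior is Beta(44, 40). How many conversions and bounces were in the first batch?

20 conversions and 6 bounces

Because Beta–binomial updating is additive in the counts, the combined data contributed (α_post−α_prior, β_post−β_prior) successes and failures.
Total across both batches: 44−12=32 conversions, 40−20=20 bounces.
Subtract the second batch: 32−12=20 conversions and 20−14=6 bounces.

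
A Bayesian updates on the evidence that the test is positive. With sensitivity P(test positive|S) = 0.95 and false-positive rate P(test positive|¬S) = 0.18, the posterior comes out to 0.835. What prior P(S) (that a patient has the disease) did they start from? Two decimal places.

P(S) = 0.49

Bayes' rule in odds form gives O(S|E) = O(S)·[P(E|S)/P(E|¬S)], hence O(S) = O(S|E)/LR.
Posterior odds = 0.835/(1−0.835) = 5.0606. LR = 0.95/0.18 = 5.2778.
Prior odds = 5.0606/5.2778 = 0.9588, so P(S) = 0.9588/(1+0.9588) ≈ 0.49.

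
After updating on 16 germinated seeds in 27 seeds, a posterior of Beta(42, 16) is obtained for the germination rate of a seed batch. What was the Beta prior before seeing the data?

Beta(26, 5)

Under Beta–binomial conjugacy the posterior parameters are (a+s, b+f).
Subtract the data counts: 42−16=26, 16−11=5.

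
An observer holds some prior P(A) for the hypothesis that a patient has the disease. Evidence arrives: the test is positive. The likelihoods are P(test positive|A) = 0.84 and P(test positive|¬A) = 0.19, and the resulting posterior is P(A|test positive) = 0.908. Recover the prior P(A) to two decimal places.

In odds form, posterior odds = prior odds × likelihood ratio, so prior odds = posterior odds ÷ LR.
Posterior odds = 0.908/(1−0.908) = 9.8696. LR = 0.84/0.19 = 4.4211.
Prior odds = 9.8696/4.4211 = 2.2324, so P(A) = 2.2324/(1+2.2324) ≈ 0.69.

P(A) = 0.69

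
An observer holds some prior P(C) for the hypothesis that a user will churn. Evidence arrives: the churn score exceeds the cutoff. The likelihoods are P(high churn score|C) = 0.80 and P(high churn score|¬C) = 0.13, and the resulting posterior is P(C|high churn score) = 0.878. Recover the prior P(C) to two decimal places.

Bayes' rule in odds form gives O(C|E) = O(C)·[P(E|C)/P(E|¬C)], hence O(C) = O(C|E)/LR.
Posterior odds = 0.878/(1−0.878) = 7.1967. LR = 0.80/0.13 = 6.1538.
Prior odds = 7.1967/6.1538 = 1.1695, so P(C) = 1.1695/(1+1.1695) ≈ 0.54.

P(C) = 0.54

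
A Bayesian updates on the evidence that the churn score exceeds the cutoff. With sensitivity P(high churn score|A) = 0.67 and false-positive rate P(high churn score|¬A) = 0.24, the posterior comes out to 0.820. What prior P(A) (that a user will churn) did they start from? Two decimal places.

Bayes' rule in odds form gives O(A|E) = O(A)·[P(E|A)/P(E|¬A)], hence O(A) = O(A|E)/LR.
Posterior odds = 0.820/(1−0.820) = 4.5556. LR = 0.67/0.24 = 2.7917.
Prior odds = 4.5556/2.7917 = 1.6318, so P(A) = 1.6318/(1+1.6318) ≈ 0.62.

P(A) = 0.62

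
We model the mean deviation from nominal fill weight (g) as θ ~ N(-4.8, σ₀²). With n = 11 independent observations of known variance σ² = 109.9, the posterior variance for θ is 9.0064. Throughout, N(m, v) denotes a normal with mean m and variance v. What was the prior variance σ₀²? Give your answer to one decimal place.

σ₀² = 91.4

For the Normal–Normal model with known σ², precisions add: τ_n = τ₀ + n/σ².
So 1/σ₀² = 1/9.0064 − 11/109.9 = 0.111032 − 0.100091 = 0.010941.
Hence σ₀² = 1/0.010941 ≈ 91.4.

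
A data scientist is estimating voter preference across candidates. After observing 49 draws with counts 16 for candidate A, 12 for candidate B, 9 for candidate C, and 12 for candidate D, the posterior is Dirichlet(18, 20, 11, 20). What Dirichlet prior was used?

Dirichlet(2, 8, 2, 8)

For a Dirichlet(α) prior with multinomial counts c, the posterior is Dirichlet(α + c) componentwise.
Subtract each count from the matching posterior parameter: 18−16=2, 20−12=8, 11−9=2, 20−12=8.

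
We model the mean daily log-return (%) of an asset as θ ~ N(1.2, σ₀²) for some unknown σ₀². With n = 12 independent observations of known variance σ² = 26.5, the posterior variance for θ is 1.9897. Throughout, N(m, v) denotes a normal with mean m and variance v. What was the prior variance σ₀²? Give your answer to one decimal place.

σ₀² = 20.1

For the Normal–Normal model with known σ², precisions add: τ_n = τ₀ + n/σ².
So 1/σ₀² = 1/1.9897 − 12/26.5 = 0.502588 − 0.452830 = 0.049758.
Hence σ₀² = 1/0.049758 ≈ 20.1.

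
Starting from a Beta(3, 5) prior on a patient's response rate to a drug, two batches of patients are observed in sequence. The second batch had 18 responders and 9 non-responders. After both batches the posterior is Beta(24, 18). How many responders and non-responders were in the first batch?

3 responders and 4 non-responders

Because Beta–binomial updating is additive in the counts, the combined data contributed (α_post−α_prior, β_post−β_prior) successes and failures.
Total across both batches: 24−3=21 responders, 18−5=13 non-responders.
Subtract the second batch: 21−18=3 responders and 13−9=4 non-responders.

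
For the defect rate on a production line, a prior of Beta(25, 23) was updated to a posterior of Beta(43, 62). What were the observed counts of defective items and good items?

18 defective items and 39 good items

Beta is conjugate to the binomial likelihood: posterior = Beta(α+s, β+f).
So s = 43 − 25 = 18 and f = 62 − 23 = 39.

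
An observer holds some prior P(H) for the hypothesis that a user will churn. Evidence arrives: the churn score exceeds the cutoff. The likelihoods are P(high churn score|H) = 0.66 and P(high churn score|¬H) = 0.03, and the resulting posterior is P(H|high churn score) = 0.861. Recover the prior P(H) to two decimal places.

In odds form, posterior odds = prior odds × likelihood ratio, so prior odds = posterior odds ÷ LR.
Posterior odds = 0.861/(1−0.861) = 6.1942. LR = 0.66/0.03 = 22.0000.
Prior odds = 6.1942/22.0000 = 0.2816, so P(H) = 0.2816/(1+0.2816) ≈ 0.22.

P(H) = 0.22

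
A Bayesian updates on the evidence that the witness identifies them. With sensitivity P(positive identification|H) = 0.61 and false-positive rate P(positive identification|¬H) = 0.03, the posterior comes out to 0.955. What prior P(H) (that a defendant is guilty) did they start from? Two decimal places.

In odds form, posterior odds = prior odds × likelihood ratio, so prior odds = posterior odds ÷ LR.
Posterior odds = 0.955/(1−0.955) = 21.2222. LR = 0.61/0.03 = 20.3333.
Prior odds = 21.2222/20.3333 = 1.0437, so P(H) = 1.0437/(1+1.0437) ≈ 0.51.

P(H) = 0.51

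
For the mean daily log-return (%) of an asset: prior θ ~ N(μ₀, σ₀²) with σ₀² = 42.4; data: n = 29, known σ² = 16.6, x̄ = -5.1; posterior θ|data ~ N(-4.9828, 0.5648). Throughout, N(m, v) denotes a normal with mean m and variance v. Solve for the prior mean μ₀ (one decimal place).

μ₀ = 3.7

The posterior mean is a precision-weighted average: μ_n = (τ₀μ₀ + τ_data·x̄)/(τ₀+τ_data), with τ₀=1/σ₀² and τ_data=n/σ².
Here τ₀ = 1/42.4 = 0.023585 and τ_data = 29/16.6 = 1.746988, so τ_n = 1.770573.
Rearranging for μ₀: μ₀ = (μ_n·τ_n − τ_data·x̄)/τ₀ = (-4.9828·1.770573 − 1.746988·-5.1) / 0.023585 = 0.087228/0.023585 ≈ 3.7.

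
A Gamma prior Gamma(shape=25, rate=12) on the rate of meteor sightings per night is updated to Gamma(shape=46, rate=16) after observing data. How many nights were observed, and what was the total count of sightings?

n = 4 nights with total 21 sightings

Gamma–Poisson conjugacy: posterior shape = α + Σxᵢ, posterior rate = β + n.
Matching: Σxᵢ = 46 − 25 = 21 and n = 16 − 12 = 4.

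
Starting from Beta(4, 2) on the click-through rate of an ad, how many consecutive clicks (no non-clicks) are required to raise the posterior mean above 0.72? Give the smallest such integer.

After k clicks and 0 non-clicks the posterior is Beta(4+k, 2), with mean (4+k)/(4+2+k).
Set (4+k)/(6+k) > 0.72 and solve: k > (0.72·6 − 4)/(1 − 0.72) = 1.143.
The smallest integer exceeding 1.143 is 2.

k = 2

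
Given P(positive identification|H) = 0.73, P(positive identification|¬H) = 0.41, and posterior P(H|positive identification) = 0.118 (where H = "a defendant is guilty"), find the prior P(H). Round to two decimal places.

Bayes' rule in odds form gives O(H|E) = O(H)·[P(E|H)/P(E|¬H)], hence O(H) = O(H|E)/LR.
Posterior odds = 0.118/(1−0.118) = 0.1338. LR = 0.73/0.41 = 1.7805.
Prior odds = 0.1338/1.7805 = 0.0751, so P(H) = 0.0751/(1+0.0751) ≈ 0.07.

P(H) = 0.07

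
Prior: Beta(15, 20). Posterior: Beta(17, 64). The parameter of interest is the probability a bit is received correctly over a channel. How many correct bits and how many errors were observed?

A Beta(a, b) prior with s successes and f failures in binomial data gives a Beta(a+s, b+f) posterior.
So s = 17 − 15 = 2 and f = 64 − 20 = 44.

2 correct bits and 44 errors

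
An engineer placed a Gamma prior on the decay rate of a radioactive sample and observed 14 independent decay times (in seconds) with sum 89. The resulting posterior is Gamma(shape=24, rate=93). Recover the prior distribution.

For an exponential likelihood with a Gamma(α, β) prior on the rate, n observations with total T give posterior Gamma(α+n, β+T).
So α = 24 − 14 = 10 and β = 93 − 89 = 4.

Gamma(shape=10, rate=4)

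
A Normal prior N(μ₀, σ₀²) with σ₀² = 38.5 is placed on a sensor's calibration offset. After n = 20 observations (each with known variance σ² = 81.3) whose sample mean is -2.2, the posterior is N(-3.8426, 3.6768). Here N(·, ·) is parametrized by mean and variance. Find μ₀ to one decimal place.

The posterior mean is a precision-weighted average: μ_n = (τ₀μ₀ + τ_data·x̄)/(τ₀+τ_data), with τ₀=1/σ₀² and τ_data=n/σ².
Here τ₀ = 1/38.5 = 0.025974 and τ_data = 20/81.3 = 0.246002, so τ_n = 0.271976.
Rearranging for μ₀: μ₀ = (μ_n·τ_n − τ_data·x̄)/τ₀ = (-3.8426·0.271976 − 0.246002·-2.2) / 0.025974 = -0.503891/0.025974 ≈ -19.4.

μ₀ = -19.4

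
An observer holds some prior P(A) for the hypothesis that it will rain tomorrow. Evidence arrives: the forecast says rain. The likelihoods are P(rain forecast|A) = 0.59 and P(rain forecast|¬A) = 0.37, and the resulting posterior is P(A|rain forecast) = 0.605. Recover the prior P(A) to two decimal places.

In odds form, posterior odds = prior odds × likelihood ratio, so prior odds = posterior odds ÷ LR.
Posterior odds = 0.605/(1−0.605) = 1.5316. LR = 0.59/0.37 = 1.5946.
Prior odds = 1.5316/1.5946 = 0.9605, so P(A) = 0.9605/(1+0.9605) ≈ 0.49.

P(A) = 0.49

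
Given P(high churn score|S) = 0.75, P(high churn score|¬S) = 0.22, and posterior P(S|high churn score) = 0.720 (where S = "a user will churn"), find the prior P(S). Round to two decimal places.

In odds form, posterior odds = prior odds × likelihood ratio, so prior odds = posterior odds ÷ LR.
Posterior odds = 0.720/(1−0.720) = 2.5714. LR = 0.75/0.22 = 3.4091.
Prior odds = 2.5714/3.4091 = 0.7543, so P(S) = 0.7543/(1+0.7543) ≈ 0.43.

P(S) = 0.43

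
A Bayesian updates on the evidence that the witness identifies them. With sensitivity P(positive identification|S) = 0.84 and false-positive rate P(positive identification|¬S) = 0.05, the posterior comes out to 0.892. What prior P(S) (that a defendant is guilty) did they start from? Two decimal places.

In odds form, posterior odds = prior odds × likelihood ratio, so prior odds = posterior odds ÷ LR.
Posterior odds = 0.892/(1−0.892) = 8.2593. LR = 0.84/0.05 = 16.8000.
Prior odds = 8.2593/16.8000 = 0.4916, so P(S) = 0.4916/(1+0.4916) ≈ 0.33.

P(S) = 0.33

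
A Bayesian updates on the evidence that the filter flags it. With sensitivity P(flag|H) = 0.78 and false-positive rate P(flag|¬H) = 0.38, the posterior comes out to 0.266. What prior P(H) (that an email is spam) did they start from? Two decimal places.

In odds form, posterior odds = prior odds × likelihood ratio, so prior odds = posterior odds ÷ LR.
Posterior odds = 0.266/(1−0.266) = 0.3624. LR = 0.78/0.38 = 2.0526.
Prior odds = 0.3624/2.0526 = 0.1766, so P(H) = 0.1766/(1+0.1766) ≈ 0.15.

P(H) = 0.15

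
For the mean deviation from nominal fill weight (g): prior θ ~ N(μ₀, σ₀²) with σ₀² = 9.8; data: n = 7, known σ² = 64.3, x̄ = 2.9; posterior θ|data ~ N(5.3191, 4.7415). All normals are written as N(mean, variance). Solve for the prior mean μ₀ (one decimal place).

With known observation variance, the Normal–Normal posterior has precision τ_n = τ₀ + n/σ² and mean μ_n = (τ₀μ₀ + (n/σ²)x̄)/τ_n.
Here τ₀ = 1/9.8 = 0.102041 and τ_data = 7/64.3 = 0.108865, so τ_n = 0.210906.
Rearranging for μ₀: μ₀ = (μ_n·τ_n − τ_data·x̄)/τ₀ = (5.3191·0.210906 − 0.108865·2.9) / 0.102041 = 0.806122/0.102041 ≈ 7.9.

μ₀ = 7.9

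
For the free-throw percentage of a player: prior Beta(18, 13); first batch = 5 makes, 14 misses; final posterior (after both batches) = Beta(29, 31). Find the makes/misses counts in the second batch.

Because Beta–binomial updating is additive in the counts, the combined data contributed (α_post−α_prior, β_post−β_prior) successes and failures.
Total across both batches: 29−18=11 makes, 31−13=18 misses.
Subtract the first batch: 11−5=6 makes and 18−14=4 misses.

6 makes and 4 misses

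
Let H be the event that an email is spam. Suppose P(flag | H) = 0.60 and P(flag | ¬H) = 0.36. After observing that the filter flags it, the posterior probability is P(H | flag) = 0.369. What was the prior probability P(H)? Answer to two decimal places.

In odds form, posterior odds = prior odds × likelihood ratio, so prior odds = posterior odds ÷ LR.
Posterior odds = 0.369/(1−0.369) = 0.5848. LR = 0.60/0.36 = 1.6667.
Prior odds = 0.5848/1.6667 = 0.3509, so P(H) = 0.3509/(1+0.3509) ≈ 0.26.

P(H) = 0.26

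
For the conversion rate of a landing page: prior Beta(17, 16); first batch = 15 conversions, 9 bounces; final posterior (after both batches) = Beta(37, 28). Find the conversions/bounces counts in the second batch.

Because Beta–binomial updating is additive in the counts, the combined data contributed (α_post−α_prior, β_post−β_prior) successes and failures.
Total across both batches: 37−17=20 conversions, 28−16=12 bounces.
Subtract the first batch: 20−15=5 conversions and 12−9=3 bounces.

5 conversions and 3 bounces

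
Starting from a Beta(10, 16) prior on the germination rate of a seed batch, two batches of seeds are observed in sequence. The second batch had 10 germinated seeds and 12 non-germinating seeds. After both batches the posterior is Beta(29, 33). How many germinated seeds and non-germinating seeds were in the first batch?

9 germinated seeds and 5 non-germinating seeds

Because Beta–binomial updating is additive in the counts, the combined data contributed (α_post−α_prior, β_post−β_prior) successes and failures.
Total across both batches: 29−10=19 germinated seeds, 33−16=17 non-germinating seeds.
Subtract the second batch: 19−10=9 germinated seeds and 17−12=5 non-germinating seeds.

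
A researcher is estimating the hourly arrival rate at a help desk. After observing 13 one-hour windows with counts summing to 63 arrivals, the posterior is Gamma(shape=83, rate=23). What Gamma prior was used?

Gamma(shape=20, rate=10)

A Gamma(α, β) prior (rate parametrization) on a Poisson rate with n observations summing to S gives posterior Gamma(α+S, β+n).
So α = 83 − 63 = 20 and β = 23 − 13 = 10.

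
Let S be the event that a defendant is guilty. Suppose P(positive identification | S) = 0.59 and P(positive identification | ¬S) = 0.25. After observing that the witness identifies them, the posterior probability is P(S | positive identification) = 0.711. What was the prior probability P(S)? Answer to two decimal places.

P(S) = 0.51

In odds form, posterior odds = prior odds × likelihood ratio, so prior odds = posterior odds ÷ LR.
Posterior odds = 0.711/(1−0.711) = 2.4602. LR = 0.59/0.25 = 2.3600.
Prior odds = 2.4602/2.3600 = 1.0425, so P(S) = 1.0425/(1+1.0425) ≈ 0.51.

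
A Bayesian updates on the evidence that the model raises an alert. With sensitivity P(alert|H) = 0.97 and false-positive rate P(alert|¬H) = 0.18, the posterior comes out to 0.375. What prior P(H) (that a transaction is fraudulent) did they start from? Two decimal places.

P(H) = 0.10

Bayes' rule in odds form gives O(H|E) = O(H)·[P(E|H)/P(E|¬H)], hence O(H) = O(H|E)/LR.
Posterior odds = 0.375/(1−0.375) = 0.6000. LR = 0.97/0.18 = 5.3889.
Prior odds = 0.6000/5.3889 = 0.1113, so P(H) = 0.1113/(1+0.1113) ≈ 0.10.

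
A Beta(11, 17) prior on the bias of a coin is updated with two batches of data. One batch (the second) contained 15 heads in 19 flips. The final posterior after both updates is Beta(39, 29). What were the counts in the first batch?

Because Beta–binomial updating is additive in the counts, the combined data contributed (α_post−α_prior, β_post−β_prior) successes and failures.
Total across both batches: 39−11=28 heads, 29−17=12 tails.
Subtract the second batch: 28−15=13 heads and 12−4=8 tails.

13 heads and 8 tails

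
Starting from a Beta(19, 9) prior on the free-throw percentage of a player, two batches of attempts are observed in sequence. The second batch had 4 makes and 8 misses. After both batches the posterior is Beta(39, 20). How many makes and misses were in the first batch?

16 makes and 3 misses

Because Beta–binomial updating is additive in the counts, the combined data contributed (α_post−α_prior, β_post−β_prior) successes and failures.
Total across both batches: 39−19=20 makes, 20−9=11 misses.
Subtract the second batch: 20−4=16 makes and 11−8=3 misses.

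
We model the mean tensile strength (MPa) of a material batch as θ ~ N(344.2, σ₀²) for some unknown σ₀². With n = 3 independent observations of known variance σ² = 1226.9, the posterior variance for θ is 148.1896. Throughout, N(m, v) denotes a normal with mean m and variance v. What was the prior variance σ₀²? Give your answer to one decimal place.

σ₀² = 232.4

Posterior precision equals prior precision plus data precision: 1/σ_n² = 1/σ₀² + n/σ².
So 1/σ₀² = 1/148.1896 − 3/1226.9 = 0.006748 − 0.002445 = 0.004303.
Hence σ₀² = 1/0.004303 ≈ 232.4.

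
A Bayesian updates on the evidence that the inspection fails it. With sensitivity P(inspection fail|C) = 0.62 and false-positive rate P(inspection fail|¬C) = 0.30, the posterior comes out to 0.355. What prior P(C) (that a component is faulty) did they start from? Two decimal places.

P(C) = 0.21

Bayes' rule in odds form gives O(C|E) = O(C)·[P(E|C)/P(E|¬C)], hence O(C) = O(C|E)/LR.
Posterior odds = 0.355/(1−0.355) = 0.5504. LR = 0.62/0.30 = 2.0667.
Prior odds = 0.5504/2.0667 = 0.2663, so P(C) = 0.2663/(1+0.2663) ≈ 0.21.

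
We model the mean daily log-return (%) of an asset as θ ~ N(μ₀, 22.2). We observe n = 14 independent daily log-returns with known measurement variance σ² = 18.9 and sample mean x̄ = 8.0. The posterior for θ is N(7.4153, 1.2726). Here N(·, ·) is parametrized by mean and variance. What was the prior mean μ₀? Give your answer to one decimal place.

The posterior mean is a precision-weighted average: μ_n = (τ₀μ₀ + τ_data·x̄)/(τ₀+τ_data), with τ₀=1/σ₀² and τ_data=n/σ².
Here τ₀ = 1/22.2 = 0.045045 and τ_data = 14/18.9 = 0.740741, so τ_n = 0.785786.
Rearranging for μ₀: μ₀ = (μ_n·τ_n − τ_data·x̄)/τ₀ = (7.4153·0.785786 − 0.740741·8.0) / 0.045045 = -0.099089/0.045045 ≈ -2.2.

μ₀ = -2.2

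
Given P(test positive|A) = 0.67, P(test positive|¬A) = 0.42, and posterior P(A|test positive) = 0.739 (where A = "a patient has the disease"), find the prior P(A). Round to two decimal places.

Bayes' rule in odds form gives O(A|E) = O(A)·[P(E|A)/P(E|¬A)], hence O(A) = O(A|E)/LR.
Posterior odds = 0.739/(1−0.739) = 2.8314. LR = 0.67/0.42 = 1.5952.
Prior odds = 2.8314/1.5952 = 1.7749, so P(A) = 1.7749/(1+1.7749) ≈ 0.64.

P(A) = 0.64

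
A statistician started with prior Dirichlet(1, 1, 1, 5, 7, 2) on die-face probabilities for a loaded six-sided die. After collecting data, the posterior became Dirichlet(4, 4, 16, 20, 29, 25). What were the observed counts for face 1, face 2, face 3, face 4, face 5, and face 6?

counts (3, 3, 15, 15, 22, 23)

For a Dirichlet(α) prior with multinomial counts c, the posterior is Dirichlet(α + c) componentwise.
Counts are posterior − prior componentwise: 4−1=3, 4−1=3, 16−1=15, 20−5=15, 29−7=22, 25−2=23.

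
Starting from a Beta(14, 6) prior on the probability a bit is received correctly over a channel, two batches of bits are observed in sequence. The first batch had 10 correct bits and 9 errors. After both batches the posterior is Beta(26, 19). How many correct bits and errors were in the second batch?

Sequential conjugate updates are equivalent to a single update on the pooled data, so total successes = posterior α − prior α and total failures = posterior β − prior β.
Total across both batches: 26−14=12 correct bits, 19−6=13 errors.
Subtract the first batch: 12−10=2 correct bits and 13−9=4 errors.

2 correct bits and 4 errors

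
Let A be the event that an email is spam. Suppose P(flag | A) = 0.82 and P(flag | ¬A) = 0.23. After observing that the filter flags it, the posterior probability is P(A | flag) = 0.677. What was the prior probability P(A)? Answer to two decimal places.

P(A) = 0.37

In odds form, posterior odds = prior odds × likelihood ratio, so prior odds = posterior odds ÷ LR.
Posterior odds = 0.677/(1−0.677) = 2.0960. LR = 0.82/0.23 = 3.5652.
Prior odds = 2.0960/3.5652 = 0.5879, so P(A) = 0.5879/(1+0.5879) ≈ 0.37.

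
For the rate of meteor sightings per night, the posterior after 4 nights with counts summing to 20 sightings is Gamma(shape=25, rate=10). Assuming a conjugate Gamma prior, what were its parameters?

Gamma(shape=5, rate=6)

Gamma–Poisson conjugacy: posterior shape = α + Σxᵢ, posterior rate = β + n.
So α = 25 − 20 = 5 and β = 10 − 4 = 6.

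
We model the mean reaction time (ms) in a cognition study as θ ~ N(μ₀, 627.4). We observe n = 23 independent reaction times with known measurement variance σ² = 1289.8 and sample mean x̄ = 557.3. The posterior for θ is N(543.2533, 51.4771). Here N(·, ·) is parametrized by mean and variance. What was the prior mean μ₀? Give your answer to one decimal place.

With known observation variance, the Normal–Normal posterior has precision τ_n = τ₀ + n/σ² and mean μ_n = (τ₀μ₀ + (n/σ²)x̄)/τ_n.
Here τ₀ = 1/627.4 = 0.001594 and τ_data = 23/1289.8 = 0.017832, so τ_n = 0.019426.
Rearranging for μ₀: μ₀ = (μ_n·τ_n − τ_data·x̄)/τ₀ = (543.2533·0.019426 − 0.017832·557.3) / 0.001594 = 0.615465/0.001594 ≈ 386.1.

μ₀ = 386.1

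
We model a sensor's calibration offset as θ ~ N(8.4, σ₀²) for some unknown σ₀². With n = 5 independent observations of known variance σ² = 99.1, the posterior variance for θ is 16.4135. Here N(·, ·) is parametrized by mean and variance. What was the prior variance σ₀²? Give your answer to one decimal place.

σ₀² = 95.5

For the Normal–Normal model with known σ², precisions add: τ_n = τ₀ + n/σ².
So 1/σ₀² = 1/16.4135 − 5/99.1 = 0.060925 − 0.050454 = 0.010471.
Hence σ₀² = 1/0.010471 ≈ 95.5.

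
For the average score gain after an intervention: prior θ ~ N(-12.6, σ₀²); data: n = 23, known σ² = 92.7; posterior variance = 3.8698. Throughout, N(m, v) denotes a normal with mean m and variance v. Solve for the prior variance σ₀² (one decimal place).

Posterior precision equals prior precision plus data precision: 1/σ_n² = 1/σ₀² + n/σ².
So 1/σ₀² = 1/3.8698 − 23/92.7 = 0.258411 − 0.248112 = 0.010299.
Hence σ₀² = 1/0.010299 ≈ 97.1.

σ₀² = 97.1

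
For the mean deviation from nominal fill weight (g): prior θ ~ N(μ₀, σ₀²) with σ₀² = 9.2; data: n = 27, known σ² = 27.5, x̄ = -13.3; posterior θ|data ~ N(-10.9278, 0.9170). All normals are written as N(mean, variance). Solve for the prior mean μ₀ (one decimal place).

The posterior mean is a precision-weighted average: μ_n = (τ₀μ₀ + τ_data·x̄)/(τ₀+τ_data), with τ₀=1/σ₀² and τ_data=n/σ².
Here τ₀ = 1/9.2 = 0.108696 and τ_data = 27/27.5 = 0.981818, so τ_n = 1.090514.
Rearranging for μ₀: μ₀ = (μ_n·τ_n − τ_data·x̄)/τ₀ = (-10.9278·1.090514 − 0.981818·-13.3) / 0.108696 = 1.141261/0.108696 ≈ 10.5.

μ₀ = 10.5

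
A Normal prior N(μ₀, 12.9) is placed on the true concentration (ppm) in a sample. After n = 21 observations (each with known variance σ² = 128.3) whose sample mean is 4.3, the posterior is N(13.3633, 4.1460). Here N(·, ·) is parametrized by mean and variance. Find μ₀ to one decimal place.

μ₀ = 32.5

The posterior mean is a precision-weighted average: μ_n = (τ₀μ₀ + τ_data·x̄)/(τ₀+τ_data), with τ₀=1/σ₀² and τ_data=n/σ².
Here τ₀ = 1/12.9 = 0.077519 and τ_data = 21/128.3 = 0.163679, so τ_n = 0.241198.
Rearranging for μ₀: μ₀ = (μ_n·τ_n − τ_data·x̄)/τ₀ = (13.3633·0.241198 − 0.163679·4.3) / 0.077519 = 2.519382/0.077519 ≈ 32.5.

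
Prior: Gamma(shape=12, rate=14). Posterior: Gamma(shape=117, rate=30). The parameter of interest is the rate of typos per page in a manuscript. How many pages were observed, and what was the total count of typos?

A Gamma(α, β) prior (rate parametrization) on a Poisson rate with n observations summing to S gives posterior Gamma(α+S, β+n).
Matching: Σxᵢ = 117 − 12 = 105 and n = 30 − 14 = 16.

n = 16 pages with total 105 typos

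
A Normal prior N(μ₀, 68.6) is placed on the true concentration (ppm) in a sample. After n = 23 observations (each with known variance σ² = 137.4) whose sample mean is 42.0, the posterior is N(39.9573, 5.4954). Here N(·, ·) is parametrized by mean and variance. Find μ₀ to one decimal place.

μ₀ = 16.5

The posterior mean is a precision-weighted average: μ_n = (τ₀μ₀ + τ_data·x̄)/(τ₀+τ_data), with τ₀=1/σ₀² and τ_data=n/σ².
Here τ₀ = 1/68.6 = 0.014577 and τ_data = 23/137.4 = 0.167394, so τ_n = 0.181971.
Rearranging for μ₀: μ₀ = (μ_n·τ_n − τ_data·x̄)/τ₀ = (39.9573·0.181971 − 0.167394·42.0) / 0.014577 = 0.240522/0.014577 ≈ 16.5.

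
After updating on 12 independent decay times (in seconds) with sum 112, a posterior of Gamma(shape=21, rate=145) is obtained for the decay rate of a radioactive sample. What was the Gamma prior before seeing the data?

Gamma(shape=9, rate=33)

Gamma–exponential conjugacy: posterior shape = α + n, posterior rate = β + Σtᵢ.
So α = 21 − 12 = 9 and β = 145 − 112 = 33.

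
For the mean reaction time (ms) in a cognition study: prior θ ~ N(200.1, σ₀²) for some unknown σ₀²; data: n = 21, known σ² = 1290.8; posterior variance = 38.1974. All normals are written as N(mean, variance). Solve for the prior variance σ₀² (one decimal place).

Posterior precision equals prior precision plus data precision: 1/σ_n² = 1/σ₀² + n/σ².
So 1/σ₀² = 1/38.1974 − 21/1290.8 = 0.026180 − 0.016269 = 0.009911.
Hence σ₀² = 1/0.009911 ≈ 100.9.

σ₀² = 100.9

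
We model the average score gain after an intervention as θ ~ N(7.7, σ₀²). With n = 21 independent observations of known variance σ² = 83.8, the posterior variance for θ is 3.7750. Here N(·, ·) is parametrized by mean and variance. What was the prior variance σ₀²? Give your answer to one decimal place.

σ₀² = 69.9

For the Normal–Normal model with known σ², precisions add: τ_n = τ₀ + n/σ².
So 1/σ₀² = 1/3.7750 − 21/83.8 = 0.264901 − 0.250597 = 0.014304.
Hence σ₀² = 1/0.014304 ≈ 69.9.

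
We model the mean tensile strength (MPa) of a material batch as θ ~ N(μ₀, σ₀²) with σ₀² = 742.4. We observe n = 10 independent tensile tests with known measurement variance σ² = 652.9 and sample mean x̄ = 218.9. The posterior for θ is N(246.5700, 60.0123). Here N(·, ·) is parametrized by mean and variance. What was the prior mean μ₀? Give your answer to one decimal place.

μ₀ = 561.2

The posterior mean is a precision-weighted average: μ_n = (τ₀μ₀ + τ_data·x̄)/(τ₀+τ_data), with τ₀=1/σ₀² and τ_data=n/σ².
Here τ₀ = 1/742.4 = 0.001347 and τ_data = 10/652.9 = 0.015316, so τ_n = 0.016663.
Rearranging for μ₀: μ₀ = (μ_n·τ_n − τ_data·x̄)/τ₀ = (246.5700·0.016663 − 0.015316·218.9) / 0.001347 = 0.755924/0.001347 ≈ 561.2.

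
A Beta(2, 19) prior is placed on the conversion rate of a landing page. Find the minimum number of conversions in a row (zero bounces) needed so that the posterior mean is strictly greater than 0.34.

k = 8

After k conversions and 0 bounces the posterior is Beta(2+k, 19), with mean (2+k)/(2+19+k).
Set (2+k)/(21+k) > 0.34 and solve: k > (0.34·21 − 2)/(1 − 0.34) = 7.788.
The smallest integer exceeding 7.788 is 8.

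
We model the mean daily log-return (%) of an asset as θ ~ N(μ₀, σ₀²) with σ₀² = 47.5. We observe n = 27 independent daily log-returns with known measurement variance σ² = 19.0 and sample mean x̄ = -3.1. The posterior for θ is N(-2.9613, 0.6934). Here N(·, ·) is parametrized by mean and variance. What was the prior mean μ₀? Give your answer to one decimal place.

μ₀ = 6.4

With known observation variance, the Normal–Normal posterior has precision τ_n = τ₀ + n/σ² and mean μ_n = (τ₀μ₀ + (n/σ²)x̄)/τ_n.
Here τ₀ = 1/47.5 = 0.021053 and τ_data = 27/19.0 = 1.421053, so τ_n = 1.442106.
Rearranging for μ₀: μ₀ = (μ_n·τ_n − τ_data·x̄)/τ₀ = (-2.9613·1.442106 − 1.421053·-3.1) / 0.021053 = 0.134756/0.021053 ≈ 6.4.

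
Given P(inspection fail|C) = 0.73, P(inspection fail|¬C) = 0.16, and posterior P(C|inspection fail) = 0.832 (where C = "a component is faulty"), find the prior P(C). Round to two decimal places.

In odds form, posterior odds = prior odds × likelihood ratio, so prior odds = posterior odds ÷ LR.
Posterior odds = 0.832/(1−0.832) = 4.9524. LR = 0.73/0.16 = 4.5625.
Prior odds = 4.9524/4.5625 = 1.0855, so P(C) = 1.0855/(1+1.0855) ≈ 0.52.

P(C) = 0.52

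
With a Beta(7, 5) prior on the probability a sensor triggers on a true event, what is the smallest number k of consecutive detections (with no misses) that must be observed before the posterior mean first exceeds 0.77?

After k detections and 0 misses the posterior is Beta(7+k, 5), with mean (7+k)/(7+5+k).
Set (7+k)/(12+k) > 0.77 and solve: k > (0.77·12 − 7)/(1 − 0.77) = 9.739.
The smallest integer exceeding 9.739 is 10, and checking k=10: (17)/(22) = 0.7727 > 0.77.

k = 10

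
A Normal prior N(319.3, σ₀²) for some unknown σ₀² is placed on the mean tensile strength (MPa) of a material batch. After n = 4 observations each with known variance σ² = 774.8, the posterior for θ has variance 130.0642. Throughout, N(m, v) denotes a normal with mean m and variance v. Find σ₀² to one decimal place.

σ₀² = 395.9

For the Normal–Normal model with known σ², precisions add: τ_n = τ₀ + n/σ².
So 1/σ₀² = 1/130.0642 − 4/774.8 = 0.007689 − 0.005163 = 0.002526.
Hence σ₀² = 1/0.002526 ≈ 395.9.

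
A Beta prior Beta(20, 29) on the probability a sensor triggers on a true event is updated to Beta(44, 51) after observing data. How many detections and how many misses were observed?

Under Beta–binomial conjugacy the posterior parameters are (a+s, b+f).
So s = 44 − 20 = 24 and f = 51 − 29 = 22.

24 detections and 22 misses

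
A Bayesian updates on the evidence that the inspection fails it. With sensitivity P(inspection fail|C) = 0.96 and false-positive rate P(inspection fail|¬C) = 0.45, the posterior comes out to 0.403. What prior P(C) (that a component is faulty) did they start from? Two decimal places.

Bayes' rule in odds form gives O(C|E) = O(C)·[P(E|C)/P(E|¬C)], hence O(C) = O(C|E)/LR.
Posterior odds = 0.403/(1−0.403) = 0.6750. LR = 0.96/0.45 = 2.1333.
Prior odds = 0.6750/2.1333 = 0.3164, so P(C) = 0.3164/(1+0.3164) ≈ 0.24.

P(C) = 0.24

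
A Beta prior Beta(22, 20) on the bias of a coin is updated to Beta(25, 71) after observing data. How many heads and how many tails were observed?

3 heads and 51 tails

Beta is conjugate to the binomial likelihood: posterior = Beta(a+s, b+f).
So s = 25 − 22 = 3 and f = 71 − 20 = 51.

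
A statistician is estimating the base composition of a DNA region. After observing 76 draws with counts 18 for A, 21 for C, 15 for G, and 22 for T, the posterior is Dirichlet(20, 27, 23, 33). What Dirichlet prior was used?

Dirichlet(2, 6, 8, 11)

For a Dirichlet(α) prior with multinomial counts c, the posterior is Dirichlet(α + c) componentwise.
Subtract each count from the matching posterior parameter: 20−18=2, 27−21=6, 23−15=8, 33−22=11.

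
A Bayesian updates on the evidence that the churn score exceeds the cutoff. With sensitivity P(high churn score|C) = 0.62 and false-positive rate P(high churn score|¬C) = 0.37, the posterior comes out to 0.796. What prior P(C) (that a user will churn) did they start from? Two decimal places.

P(C) = 0.70

In odds form, posterior odds = prior odds × likelihood ratio, so prior odds = posterior odds ÷ LR.
Posterior odds = 0.796/(1−0.796) = 3.9020. LR = 0.62/0.37 = 1.6757.
Prior odds = 3.9020/1.6757 = 2.3286, so P(C) = 2.3286/(1+2.3286) ≈ 0.70.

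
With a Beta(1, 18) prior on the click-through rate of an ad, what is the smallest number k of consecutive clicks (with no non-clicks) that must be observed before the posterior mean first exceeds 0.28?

After k clicks and 0 non-clicks the posterior is Beta(1+k, 18), with mean (1+k)/(1+18+k).
Set (1+k)/(19+k) > 0.28 and solve: k > (0.28·19 − 1)/(1 − 0.28) = 6.000.
The smallest integer exceeding 6.000 is 7, and checking k=7: (8)/(26) = 0.3077 > 0.28.

k = 7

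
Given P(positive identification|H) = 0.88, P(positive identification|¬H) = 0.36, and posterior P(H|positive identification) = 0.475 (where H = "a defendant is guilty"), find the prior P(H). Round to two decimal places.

P(H) = 0.27

In odds form, posterior odds = prior odds × likelihood ratio, so prior odds = posterior odds ÷ LR.
Posterior odds = 0.475/(1−0.475) = 0.9048. LR = 0.88/0.36 = 2.4444.
Prior odds = 0.9048/2.4444 = 0.3702, so P(H) = 0.3702/(1+0.3702) ≈ 0.27.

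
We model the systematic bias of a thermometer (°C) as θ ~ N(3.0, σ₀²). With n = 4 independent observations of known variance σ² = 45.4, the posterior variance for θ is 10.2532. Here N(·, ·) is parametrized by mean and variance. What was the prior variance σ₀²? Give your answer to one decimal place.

σ₀² = 106.1

Posterior precision equals prior precision plus data precision: 1/σ_n² = 1/σ₀² + n/σ².
So 1/σ₀² = 1/10.2532 − 4/45.4 = 0.097531 − 0.088106 = 0.009425.
Hence σ₀² = 1/0.009425 ≈ 106.1.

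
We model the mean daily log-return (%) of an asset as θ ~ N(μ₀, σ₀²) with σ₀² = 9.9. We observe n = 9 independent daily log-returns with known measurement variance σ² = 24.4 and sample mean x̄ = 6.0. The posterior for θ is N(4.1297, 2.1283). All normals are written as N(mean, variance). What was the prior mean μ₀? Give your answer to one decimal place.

μ₀ = -2.7

With known observation variance, the Normal–Normal posterior has precision τ_n = τ₀ + n/σ² and mean μ_n = (τ₀μ₀ + (n/σ²)x̄)/τ_n.
Here τ₀ = 1/9.9 = 0.101010 and τ_data = 9/24.4 = 0.368852, so τ_n = 0.469862.
Rearranging for μ₀: μ₀ = (μ_n·τ_n − τ_data·x̄)/τ₀ = (4.1297·0.469862 − 0.368852·6.0) / 0.101010 = -0.272723/0.101010 ≈ -2.7.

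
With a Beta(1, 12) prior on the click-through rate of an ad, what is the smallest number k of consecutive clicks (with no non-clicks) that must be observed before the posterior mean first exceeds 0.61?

k = 18

After k clicks and 0 non-clicks the posterior is Beta(1+k, 12), with mean (1+k)/(1+12+k).
Set (1+k)/(13+k) > 0.61 and solve: k > (0.61·13 − 1)/(1 − 0.61) = 17.769.
The smallest integer exceeding 17.769 is 18, and checking k=18: (19)/(31) = 0.6129 > 0.61.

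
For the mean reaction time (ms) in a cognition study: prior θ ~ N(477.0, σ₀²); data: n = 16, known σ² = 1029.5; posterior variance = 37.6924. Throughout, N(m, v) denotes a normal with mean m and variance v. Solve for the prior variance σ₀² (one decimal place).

For the Normal–Normal model with known σ², precisions add: τ_n = τ₀ + n/σ².
So 1/σ₀² = 1/37.6924 − 16/1029.5 = 0.026531 − 0.015542 = 0.010989.
Hence σ₀² = 1/0.010989 ≈ 91.0.

σ₀² = 91.0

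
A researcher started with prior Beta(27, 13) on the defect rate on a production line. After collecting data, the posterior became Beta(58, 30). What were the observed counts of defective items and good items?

31 defective items and 17 good items

A Beta(α, β) prior with s successes and f failures in binomial data gives a Beta(α+s, β+f) posterior.
So s = 58 − 27 = 31 and f = 30 − 13 = 17.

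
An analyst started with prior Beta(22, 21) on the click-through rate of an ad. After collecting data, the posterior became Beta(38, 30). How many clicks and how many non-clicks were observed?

Beta is conjugate to the binomial likelihood: posterior = Beta(α+s, β+f).
Match parameters: s=38−22=16, f=30−21=9.

16 clicks and 9 non-clicks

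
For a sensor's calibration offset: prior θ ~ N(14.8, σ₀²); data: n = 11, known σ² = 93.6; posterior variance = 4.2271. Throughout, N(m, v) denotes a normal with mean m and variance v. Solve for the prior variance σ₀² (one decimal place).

σ₀² = 8.4

Posterior precision equals prior precision plus data precision: 1/σ_n² = 1/σ₀² + n/σ².
So 1/σ₀² = 1/4.2271 − 11/93.6 = 0.236569 − 0.117521 = 0.119048.
Hence σ₀² = 1/0.119048 ≈ 8.4.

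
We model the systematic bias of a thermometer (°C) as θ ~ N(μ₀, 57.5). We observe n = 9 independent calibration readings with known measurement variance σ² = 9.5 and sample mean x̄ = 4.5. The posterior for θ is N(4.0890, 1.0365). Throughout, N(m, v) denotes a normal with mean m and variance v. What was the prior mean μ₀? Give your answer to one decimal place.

The posterior mean is a precision-weighted average: μ_n = (τ₀μ₀ + τ_data·x̄)/(τ₀+τ_data), with τ₀=1/σ₀² and τ_data=n/σ².
Here τ₀ = 1/57.5 = 0.017391 and τ_data = 9/9.5 = 0.947368, so τ_n = 0.964759.
Rearranging for μ₀: μ₀ = (μ_n·τ_n − τ_data·x̄)/τ₀ = (4.0890·0.964759 − 0.947368·4.5) / 0.017391 = -0.318256/0.017391 ≈ -18.3.

μ₀ = -18.3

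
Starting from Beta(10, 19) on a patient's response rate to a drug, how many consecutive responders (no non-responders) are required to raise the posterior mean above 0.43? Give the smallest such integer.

After k responders and 0 non-responders the posterior is Beta(10+k, 19), with mean (10+k)/(10+19+k).
Set (10+k)/(29+k) > 0.43 and solve: k > (0.43·29 − 10)/(1 − 0.43) = 4.333.
The smallest integer exceeding 4.333 is 5.

k = 5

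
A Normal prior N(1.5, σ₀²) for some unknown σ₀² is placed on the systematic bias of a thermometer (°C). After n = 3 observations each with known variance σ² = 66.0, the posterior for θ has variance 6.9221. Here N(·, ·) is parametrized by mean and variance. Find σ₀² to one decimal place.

σ₀² = 10.1

Posterior precision equals prior precision plus data precision: 1/σ_n² = 1/σ₀² + n/σ².
So 1/σ₀² = 1/6.9221 − 3/66.0 = 0.144465 − 0.045455 = 0.099010.
Hence σ₀² = 1/0.099010 ≈ 10.1.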